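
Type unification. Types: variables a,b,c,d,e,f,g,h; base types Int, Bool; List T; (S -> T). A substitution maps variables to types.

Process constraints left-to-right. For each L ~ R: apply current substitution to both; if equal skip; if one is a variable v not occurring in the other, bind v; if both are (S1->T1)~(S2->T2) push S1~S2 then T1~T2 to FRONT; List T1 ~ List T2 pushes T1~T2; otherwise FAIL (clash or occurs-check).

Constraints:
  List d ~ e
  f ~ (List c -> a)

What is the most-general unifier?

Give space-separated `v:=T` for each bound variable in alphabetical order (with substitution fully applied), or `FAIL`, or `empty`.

Answer: e:=List d f:=(List c -> a)

Derivation:
step 1: unify List d ~ e  [subst: {-} | 1 pending]
  bind e := List d
step 2: unify f ~ (List c -> a)  [subst: {e:=List d} | 0 pending]
  bind f := (List c -> a)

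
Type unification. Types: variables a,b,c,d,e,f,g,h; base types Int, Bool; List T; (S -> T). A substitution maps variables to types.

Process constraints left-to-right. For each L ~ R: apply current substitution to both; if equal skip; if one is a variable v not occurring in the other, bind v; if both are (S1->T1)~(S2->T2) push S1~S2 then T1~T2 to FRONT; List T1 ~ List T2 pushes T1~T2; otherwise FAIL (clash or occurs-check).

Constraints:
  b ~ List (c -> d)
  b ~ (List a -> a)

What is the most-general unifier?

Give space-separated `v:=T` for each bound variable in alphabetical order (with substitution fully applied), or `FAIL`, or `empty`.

step 1: unify b ~ List (c -> d)  [subst: {-} | 1 pending]
  bind b := List (c -> d)
step 2: unify List (c -> d) ~ (List a -> a)  [subst: {b:=List (c -> d)} | 0 pending]
  clash: List (c -> d) vs (List a -> a)

Answer: FAIL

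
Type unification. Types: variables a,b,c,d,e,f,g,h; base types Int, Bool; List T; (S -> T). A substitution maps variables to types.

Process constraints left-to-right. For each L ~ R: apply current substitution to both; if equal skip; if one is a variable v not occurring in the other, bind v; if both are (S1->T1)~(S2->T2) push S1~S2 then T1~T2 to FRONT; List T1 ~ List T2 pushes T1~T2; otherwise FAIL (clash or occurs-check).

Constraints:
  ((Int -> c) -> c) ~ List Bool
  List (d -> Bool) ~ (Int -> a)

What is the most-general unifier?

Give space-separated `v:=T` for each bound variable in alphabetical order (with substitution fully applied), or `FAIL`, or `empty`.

step 1: unify ((Int -> c) -> c) ~ List Bool  [subst: {-} | 1 pending]
  clash: ((Int -> c) -> c) vs List Bool

Answer: FAIL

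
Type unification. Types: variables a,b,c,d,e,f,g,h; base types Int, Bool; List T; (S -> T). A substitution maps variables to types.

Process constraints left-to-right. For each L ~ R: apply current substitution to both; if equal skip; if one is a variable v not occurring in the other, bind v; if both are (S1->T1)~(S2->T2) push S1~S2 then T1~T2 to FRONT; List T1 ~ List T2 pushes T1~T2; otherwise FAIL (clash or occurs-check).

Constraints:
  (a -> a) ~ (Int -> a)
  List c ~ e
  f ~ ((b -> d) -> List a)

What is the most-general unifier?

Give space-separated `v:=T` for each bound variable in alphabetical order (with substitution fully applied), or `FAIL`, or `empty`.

step 1: unify (a -> a) ~ (Int -> a)  [subst: {-} | 2 pending]
  -> decompose arrow: push a~Int, a~a
step 2: unify a ~ Int  [subst: {-} | 3 pending]
  bind a := Int
step 3: unify Int ~ Int  [subst: {a:=Int} | 2 pending]
  -> identical, skip
step 4: unify List c ~ e  [subst: {a:=Int} | 1 pending]
  bind e := List c
step 5: unify f ~ ((b -> d) -> List Int)  [subst: {a:=Int, e:=List c} | 0 pending]
  bind f := ((b -> d) -> List Int)

Answer: a:=Int e:=List c f:=((b -> d) -> List Int)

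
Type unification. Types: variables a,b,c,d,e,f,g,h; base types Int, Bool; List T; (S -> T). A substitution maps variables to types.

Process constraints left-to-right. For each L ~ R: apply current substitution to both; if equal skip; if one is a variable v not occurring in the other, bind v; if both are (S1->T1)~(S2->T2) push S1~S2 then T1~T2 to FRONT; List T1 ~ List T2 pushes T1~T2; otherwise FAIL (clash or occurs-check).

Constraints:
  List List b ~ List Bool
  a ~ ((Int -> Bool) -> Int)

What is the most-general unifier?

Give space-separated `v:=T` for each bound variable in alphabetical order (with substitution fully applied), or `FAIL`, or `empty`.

step 1: unify List List b ~ List Bool  [subst: {-} | 1 pending]
  -> decompose List: push List b~Bool
step 2: unify List b ~ Bool  [subst: {-} | 1 pending]
  clash: List b vs Bool

Answer: FAIL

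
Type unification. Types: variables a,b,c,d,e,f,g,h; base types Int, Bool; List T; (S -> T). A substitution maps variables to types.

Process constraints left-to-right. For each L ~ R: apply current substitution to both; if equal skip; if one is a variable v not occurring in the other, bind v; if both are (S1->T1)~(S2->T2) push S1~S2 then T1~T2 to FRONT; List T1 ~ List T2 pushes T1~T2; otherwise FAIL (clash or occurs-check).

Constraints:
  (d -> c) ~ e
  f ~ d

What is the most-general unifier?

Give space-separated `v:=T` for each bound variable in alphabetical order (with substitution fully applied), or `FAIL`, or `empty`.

step 1: unify (d -> c) ~ e  [subst: {-} | 1 pending]
  bind e := (d -> c)
step 2: unify f ~ d  [subst: {e:=(d -> c)} | 0 pending]
  bind f := d

Answer: e:=(d -> c) f:=d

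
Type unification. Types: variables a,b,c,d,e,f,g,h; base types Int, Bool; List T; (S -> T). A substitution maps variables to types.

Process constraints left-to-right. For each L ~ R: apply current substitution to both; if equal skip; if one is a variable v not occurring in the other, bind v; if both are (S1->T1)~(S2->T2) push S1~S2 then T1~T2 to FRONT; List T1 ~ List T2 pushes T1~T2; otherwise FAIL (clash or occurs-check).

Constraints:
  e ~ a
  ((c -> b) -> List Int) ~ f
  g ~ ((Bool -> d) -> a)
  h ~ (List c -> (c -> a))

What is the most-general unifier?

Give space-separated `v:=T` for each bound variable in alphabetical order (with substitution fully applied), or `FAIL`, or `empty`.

Answer: e:=a f:=((c -> b) -> List Int) g:=((Bool -> d) -> a) h:=(List c -> (c -> a))

Derivation:
step 1: unify e ~ a  [subst: {-} | 3 pending]
  bind e := a
step 2: unify ((c -> b) -> List Int) ~ f  [subst: {e:=a} | 2 pending]
  bind f := ((c -> b) -> List Int)
step 3: unify g ~ ((Bool -> d) -> a)  [subst: {e:=a, f:=((c -> b) -> List Int)} | 1 pending]
  bind g := ((Bool -> d) -> a)
step 4: unify h ~ (List c -> (c -> a))  [subst: {e:=a, f:=((c -> b) -> List Int), g:=((Bool -> d) -> a)} | 0 pending]
  bind h := (List c -> (c -> a))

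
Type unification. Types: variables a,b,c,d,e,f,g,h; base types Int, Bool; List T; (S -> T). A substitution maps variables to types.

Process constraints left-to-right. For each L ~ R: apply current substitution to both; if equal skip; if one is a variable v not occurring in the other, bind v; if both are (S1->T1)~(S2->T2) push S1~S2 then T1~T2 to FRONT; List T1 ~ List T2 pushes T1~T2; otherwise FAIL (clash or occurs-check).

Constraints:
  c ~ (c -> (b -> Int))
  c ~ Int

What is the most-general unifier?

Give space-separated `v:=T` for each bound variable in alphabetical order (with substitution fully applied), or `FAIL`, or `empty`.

step 1: unify c ~ (c -> (b -> Int))  [subst: {-} | 1 pending]
  occurs-check fail: c in (c -> (b -> Int))

Answer: FAIL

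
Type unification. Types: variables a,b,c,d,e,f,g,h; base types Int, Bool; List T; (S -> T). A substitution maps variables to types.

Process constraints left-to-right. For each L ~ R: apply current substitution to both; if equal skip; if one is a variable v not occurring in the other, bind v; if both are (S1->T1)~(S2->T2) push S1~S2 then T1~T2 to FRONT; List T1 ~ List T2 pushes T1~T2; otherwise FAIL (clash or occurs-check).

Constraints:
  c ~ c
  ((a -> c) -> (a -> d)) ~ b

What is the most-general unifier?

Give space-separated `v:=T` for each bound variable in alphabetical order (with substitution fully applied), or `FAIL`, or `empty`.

step 1: unify c ~ c  [subst: {-} | 1 pending]
  -> identical, skip
step 2: unify ((a -> c) -> (a -> d)) ~ b  [subst: {-} | 0 pending]
  bind b := ((a -> c) -> (a -> d))

Answer: b:=((a -> c) -> (a -> d))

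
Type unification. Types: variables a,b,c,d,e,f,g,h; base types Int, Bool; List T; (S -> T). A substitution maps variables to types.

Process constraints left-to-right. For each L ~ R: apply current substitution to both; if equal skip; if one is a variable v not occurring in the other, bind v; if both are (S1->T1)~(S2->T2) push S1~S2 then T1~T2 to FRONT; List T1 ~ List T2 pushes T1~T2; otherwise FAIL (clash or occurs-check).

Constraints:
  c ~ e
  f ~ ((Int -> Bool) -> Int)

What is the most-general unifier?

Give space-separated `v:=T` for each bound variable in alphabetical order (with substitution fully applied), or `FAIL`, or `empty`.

Answer: c:=e f:=((Int -> Bool) -> Int)

Derivation:
step 1: unify c ~ e  [subst: {-} | 1 pending]
  bind c := e
step 2: unify f ~ ((Int -> Bool) -> Int)  [subst: {c:=e} | 0 pending]
  bind f := ((Int -> Bool) -> Int)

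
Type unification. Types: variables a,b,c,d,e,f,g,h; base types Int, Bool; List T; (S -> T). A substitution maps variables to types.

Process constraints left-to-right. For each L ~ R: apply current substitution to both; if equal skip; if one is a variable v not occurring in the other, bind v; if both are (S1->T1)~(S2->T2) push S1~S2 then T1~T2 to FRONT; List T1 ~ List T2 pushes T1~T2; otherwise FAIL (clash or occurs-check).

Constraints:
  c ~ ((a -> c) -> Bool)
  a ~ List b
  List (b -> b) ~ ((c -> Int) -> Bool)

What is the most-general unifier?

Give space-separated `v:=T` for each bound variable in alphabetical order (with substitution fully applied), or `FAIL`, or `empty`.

step 1: unify c ~ ((a -> c) -> Bool)  [subst: {-} | 2 pending]
  occurs-check fail: c in ((a -> c) -> Bool)

Answer: FAIL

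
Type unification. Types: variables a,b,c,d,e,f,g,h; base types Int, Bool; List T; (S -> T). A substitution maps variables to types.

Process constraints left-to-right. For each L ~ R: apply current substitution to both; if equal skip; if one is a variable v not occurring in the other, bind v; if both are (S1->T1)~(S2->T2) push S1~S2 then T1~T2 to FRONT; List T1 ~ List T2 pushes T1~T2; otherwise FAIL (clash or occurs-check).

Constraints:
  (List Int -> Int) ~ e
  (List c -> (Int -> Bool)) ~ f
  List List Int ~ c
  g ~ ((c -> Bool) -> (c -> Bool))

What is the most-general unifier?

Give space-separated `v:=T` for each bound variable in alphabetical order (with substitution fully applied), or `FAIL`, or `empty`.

step 1: unify (List Int -> Int) ~ e  [subst: {-} | 3 pending]
  bind e := (List Int -> Int)
step 2: unify (List c -> (Int -> Bool)) ~ f  [subst: {e:=(List Int -> Int)} | 2 pending]
  bind f := (List c -> (Int -> Bool))
step 3: unify List List Int ~ c  [subst: {e:=(List Int -> Int), f:=(List c -> (Int -> Bool))} | 1 pending]
  bind c := List List Int
step 4: unify g ~ ((List List Int -> Bool) -> (List List Int -> Bool))  [subst: {e:=(List Int -> Int), f:=(List c -> (Int -> Bool)), c:=List List Int} | 0 pending]
  bind g := ((List List Int -> Bool) -> (List List Int -> Bool))

Answer: c:=List List Int e:=(List Int -> Int) f:=(List List List Int -> (Int -> Bool)) g:=((List List Int -> Bool) -> (List List Int -> Bool))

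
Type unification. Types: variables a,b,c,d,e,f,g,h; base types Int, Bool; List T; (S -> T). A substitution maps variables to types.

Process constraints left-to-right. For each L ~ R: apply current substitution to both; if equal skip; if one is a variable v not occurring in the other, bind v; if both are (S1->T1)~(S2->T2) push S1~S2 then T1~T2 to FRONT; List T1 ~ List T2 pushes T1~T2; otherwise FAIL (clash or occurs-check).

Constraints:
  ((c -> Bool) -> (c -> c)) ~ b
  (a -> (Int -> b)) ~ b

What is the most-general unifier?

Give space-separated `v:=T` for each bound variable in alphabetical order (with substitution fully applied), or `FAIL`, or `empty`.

step 1: unify ((c -> Bool) -> (c -> c)) ~ b  [subst: {-} | 1 pending]
  bind b := ((c -> Bool) -> (c -> c))
step 2: unify (a -> (Int -> ((c -> Bool) -> (c -> c)))) ~ ((c -> Bool) -> (c -> c))  [subst: {b:=((c -> Bool) -> (c -> c))} | 0 pending]
  -> decompose arrow: push a~(c -> Bool), (Int -> ((c -> Bool) -> (c -> c)))~(c -> c)
step 3: unify a ~ (c -> Bool)  [subst: {b:=((c -> Bool) -> (c -> c))} | 1 pending]
  bind a := (c -> Bool)
step 4: unify (Int -> ((c -> Bool) -> (c -> c))) ~ (c -> c)  [subst: {b:=((c -> Bool) -> (c -> c)), a:=(c -> Bool)} | 0 pending]
  -> decompose arrow: push Int~c, ((c -> Bool) -> (c -> c))~c
step 5: unify Int ~ c  [subst: {b:=((c -> Bool) -> (c -> c)), a:=(c -> Bool)} | 1 pending]
  bind c := Int
step 6: unify ((Int -> Bool) -> (Int -> Int)) ~ Int  [subst: {b:=((c -> Bool) -> (c -> c)), a:=(c -> Bool), c:=Int} | 0 pending]
  clash: ((Int -> Bool) -> (Int -> Int)) vs Int

Answer: FAIL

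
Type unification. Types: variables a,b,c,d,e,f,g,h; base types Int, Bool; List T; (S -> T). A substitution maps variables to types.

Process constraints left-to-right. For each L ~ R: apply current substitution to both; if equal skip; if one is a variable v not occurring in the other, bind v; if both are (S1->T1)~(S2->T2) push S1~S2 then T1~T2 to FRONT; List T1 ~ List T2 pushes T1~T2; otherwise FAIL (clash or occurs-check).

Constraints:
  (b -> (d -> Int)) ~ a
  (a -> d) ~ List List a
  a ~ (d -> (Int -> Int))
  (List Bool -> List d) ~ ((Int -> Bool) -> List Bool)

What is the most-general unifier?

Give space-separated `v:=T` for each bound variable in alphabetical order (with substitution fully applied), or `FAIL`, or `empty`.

step 1: unify (b -> (d -> Int)) ~ a  [subst: {-} | 3 pending]
  bind a := (b -> (d -> Int))
step 2: unify ((b -> (d -> Int)) -> d) ~ List List (b -> (d -> Int))  [subst: {a:=(b -> (d -> Int))} | 2 pending]
  clash: ((b -> (d -> Int)) -> d) vs List List (b -> (d -> Int))

Answer: FAIL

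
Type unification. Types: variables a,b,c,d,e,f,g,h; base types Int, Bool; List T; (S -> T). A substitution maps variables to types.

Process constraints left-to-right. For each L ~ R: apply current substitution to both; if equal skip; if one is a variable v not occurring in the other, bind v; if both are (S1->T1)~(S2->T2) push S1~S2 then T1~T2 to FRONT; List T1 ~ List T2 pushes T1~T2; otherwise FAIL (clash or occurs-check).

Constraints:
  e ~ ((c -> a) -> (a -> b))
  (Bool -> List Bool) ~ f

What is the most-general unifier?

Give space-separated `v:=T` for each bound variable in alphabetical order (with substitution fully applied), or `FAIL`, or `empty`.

step 1: unify e ~ ((c -> a) -> (a -> b))  [subst: {-} | 1 pending]
  bind e := ((c -> a) -> (a -> b))
step 2: unify (Bool -> List Bool) ~ f  [subst: {e:=((c -> a) -> (a -> b))} | 0 pending]
  bind f := (Bool -> List Bool)

Answer: e:=((c -> a) -> (a -> b)) f:=(Bool -> List Bool)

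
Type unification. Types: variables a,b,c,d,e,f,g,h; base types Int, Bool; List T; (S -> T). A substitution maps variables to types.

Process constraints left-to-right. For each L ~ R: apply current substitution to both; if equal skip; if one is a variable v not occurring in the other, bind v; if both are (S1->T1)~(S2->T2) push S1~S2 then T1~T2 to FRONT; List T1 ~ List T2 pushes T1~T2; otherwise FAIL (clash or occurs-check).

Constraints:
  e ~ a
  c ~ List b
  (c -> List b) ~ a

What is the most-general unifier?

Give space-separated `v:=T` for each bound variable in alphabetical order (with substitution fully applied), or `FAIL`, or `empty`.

step 1: unify e ~ a  [subst: {-} | 2 pending]
  bind e := a
step 2: unify c ~ List b  [subst: {e:=a} | 1 pending]
  bind c := List b
step 3: unify (List b -> List b) ~ a  [subst: {e:=a, c:=List b} | 0 pending]
  bind a := (List b -> List b)

Answer: a:=(List b -> List b) c:=List b e:=(List b -> List b)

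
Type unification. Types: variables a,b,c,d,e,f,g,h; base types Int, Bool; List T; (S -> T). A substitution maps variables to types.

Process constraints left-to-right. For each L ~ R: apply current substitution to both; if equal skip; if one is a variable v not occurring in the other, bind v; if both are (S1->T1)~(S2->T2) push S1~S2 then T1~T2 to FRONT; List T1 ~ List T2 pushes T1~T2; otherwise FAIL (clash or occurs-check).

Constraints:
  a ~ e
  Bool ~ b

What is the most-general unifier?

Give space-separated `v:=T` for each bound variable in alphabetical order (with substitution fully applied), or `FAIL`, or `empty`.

step 1: unify a ~ e  [subst: {-} | 1 pending]
  bind a := e
step 2: unify Bool ~ b  [subst: {a:=e} | 0 pending]
  bind b := Bool

Answer: a:=e b:=Bool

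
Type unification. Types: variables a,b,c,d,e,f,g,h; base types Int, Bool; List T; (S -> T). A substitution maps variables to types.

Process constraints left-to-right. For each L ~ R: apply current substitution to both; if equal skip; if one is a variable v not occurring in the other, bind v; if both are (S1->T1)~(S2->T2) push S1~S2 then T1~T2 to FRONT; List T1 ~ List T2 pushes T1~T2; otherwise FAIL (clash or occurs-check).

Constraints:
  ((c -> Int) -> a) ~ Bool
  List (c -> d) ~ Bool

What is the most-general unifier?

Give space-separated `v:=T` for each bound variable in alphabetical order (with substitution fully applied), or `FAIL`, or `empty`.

Answer: FAIL

Derivation:
step 1: unify ((c -> Int) -> a) ~ Bool  [subst: {-} | 1 pending]
  clash: ((c -> Int) -> a) vs Bool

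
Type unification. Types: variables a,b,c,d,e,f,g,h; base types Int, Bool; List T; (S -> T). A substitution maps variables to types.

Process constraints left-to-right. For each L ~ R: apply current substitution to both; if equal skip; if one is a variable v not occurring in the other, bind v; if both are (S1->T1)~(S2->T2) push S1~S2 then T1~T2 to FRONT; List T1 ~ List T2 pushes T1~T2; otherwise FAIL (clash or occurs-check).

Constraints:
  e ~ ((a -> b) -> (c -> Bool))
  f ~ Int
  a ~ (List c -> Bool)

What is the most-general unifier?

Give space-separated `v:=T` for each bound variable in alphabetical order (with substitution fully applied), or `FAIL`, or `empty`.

step 1: unify e ~ ((a -> b) -> (c -> Bool))  [subst: {-} | 2 pending]
  bind e := ((a -> b) -> (c -> Bool))
step 2: unify f ~ Int  [subst: {e:=((a -> b) -> (c -> Bool))} | 1 pending]
  bind f := Int
step 3: unify a ~ (List c -> Bool)  [subst: {e:=((a -> b) -> (c -> Bool)), f:=Int} | 0 pending]
  bind a := (List c -> Bool)

Answer: a:=(List c -> Bool) e:=(((List c -> Bool) -> b) -> (c -> Bool)) f:=Int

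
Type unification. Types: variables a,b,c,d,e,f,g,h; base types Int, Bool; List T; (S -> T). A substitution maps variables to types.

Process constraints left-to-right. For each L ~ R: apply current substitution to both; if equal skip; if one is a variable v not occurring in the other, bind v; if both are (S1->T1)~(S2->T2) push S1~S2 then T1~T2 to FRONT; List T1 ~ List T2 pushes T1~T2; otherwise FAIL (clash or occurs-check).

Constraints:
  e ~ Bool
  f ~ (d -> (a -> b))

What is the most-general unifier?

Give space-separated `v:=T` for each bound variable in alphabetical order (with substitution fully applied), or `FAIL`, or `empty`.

step 1: unify e ~ Bool  [subst: {-} | 1 pending]
  bind e := Bool
step 2: unify f ~ (d -> (a -> b))  [subst: {e:=Bool} | 0 pending]
  bind f := (d -> (a -> b))

Answer: e:=Bool f:=(d -> (a -> b))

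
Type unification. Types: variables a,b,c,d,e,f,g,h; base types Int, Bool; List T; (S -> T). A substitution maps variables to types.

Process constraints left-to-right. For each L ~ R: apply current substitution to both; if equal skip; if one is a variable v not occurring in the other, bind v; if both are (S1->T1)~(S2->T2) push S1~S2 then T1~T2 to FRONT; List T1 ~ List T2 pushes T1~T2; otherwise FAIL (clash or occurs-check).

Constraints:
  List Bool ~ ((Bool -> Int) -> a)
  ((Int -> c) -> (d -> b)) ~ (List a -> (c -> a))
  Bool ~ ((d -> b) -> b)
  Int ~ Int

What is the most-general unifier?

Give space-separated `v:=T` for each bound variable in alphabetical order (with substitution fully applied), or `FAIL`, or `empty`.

step 1: unify List Bool ~ ((Bool -> Int) -> a)  [subst: {-} | 3 pending]
  clash: List Bool vs ((Bool -> Int) -> a)

Answer: FAIL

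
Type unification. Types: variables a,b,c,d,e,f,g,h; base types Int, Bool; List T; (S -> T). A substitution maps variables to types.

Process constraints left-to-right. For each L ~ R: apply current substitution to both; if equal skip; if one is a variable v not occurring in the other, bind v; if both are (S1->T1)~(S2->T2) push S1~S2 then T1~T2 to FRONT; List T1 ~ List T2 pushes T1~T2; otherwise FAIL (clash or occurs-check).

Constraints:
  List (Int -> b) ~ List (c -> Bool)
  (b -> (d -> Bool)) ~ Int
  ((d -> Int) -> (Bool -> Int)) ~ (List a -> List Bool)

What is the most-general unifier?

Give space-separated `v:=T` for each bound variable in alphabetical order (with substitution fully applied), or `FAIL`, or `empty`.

step 1: unify List (Int -> b) ~ List (c -> Bool)  [subst: {-} | 2 pending]
  -> decompose List: push (Int -> b)~(c -> Bool)
step 2: unify (Int -> b) ~ (c -> Bool)  [subst: {-} | 2 pending]
  -> decompose arrow: push Int~c, b~Bool
step 3: unify Int ~ c  [subst: {-} | 3 pending]
  bind c := Int
step 4: unify b ~ Bool  [subst: {c:=Int} | 2 pending]
  bind b := Bool
step 5: unify (Bool -> (d -> Bool)) ~ Int  [subst: {c:=Int, b:=Bool} | 1 pending]
  clash: (Bool -> (d -> Bool)) vs Int

Answer: FAIL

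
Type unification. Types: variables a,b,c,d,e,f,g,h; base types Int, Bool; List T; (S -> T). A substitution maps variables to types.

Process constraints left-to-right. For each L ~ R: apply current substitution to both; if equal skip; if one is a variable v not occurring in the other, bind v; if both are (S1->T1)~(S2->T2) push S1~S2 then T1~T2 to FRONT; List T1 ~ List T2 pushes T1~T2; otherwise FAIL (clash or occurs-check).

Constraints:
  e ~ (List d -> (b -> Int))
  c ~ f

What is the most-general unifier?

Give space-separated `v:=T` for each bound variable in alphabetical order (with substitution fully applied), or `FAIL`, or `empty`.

step 1: unify e ~ (List d -> (b -> Int))  [subst: {-} | 1 pending]
  bind e := (List d -> (b -> Int))
step 2: unify c ~ f  [subst: {e:=(List d -> (b -> Int))} | 0 pending]
  bind c := f

Answer: c:=f e:=(List d -> (b -> Int))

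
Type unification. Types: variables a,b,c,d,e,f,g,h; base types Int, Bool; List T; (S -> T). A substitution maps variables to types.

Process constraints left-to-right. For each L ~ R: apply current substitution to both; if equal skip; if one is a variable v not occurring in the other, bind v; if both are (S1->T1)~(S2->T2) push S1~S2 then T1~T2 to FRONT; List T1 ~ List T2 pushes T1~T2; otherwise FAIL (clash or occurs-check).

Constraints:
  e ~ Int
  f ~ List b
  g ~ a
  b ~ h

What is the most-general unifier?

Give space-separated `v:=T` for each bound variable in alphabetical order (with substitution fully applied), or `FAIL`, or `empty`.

step 1: unify e ~ Int  [subst: {-} | 3 pending]
  bind e := Int
step 2: unify f ~ List b  [subst: {e:=Int} | 2 pending]
  bind f := List b
step 3: unify g ~ a  [subst: {e:=Int, f:=List b} | 1 pending]
  bind g := a
step 4: unify b ~ h  [subst: {e:=Int, f:=List b, g:=a} | 0 pending]
  bind b := h

Answer: b:=h e:=Int f:=List h g:=a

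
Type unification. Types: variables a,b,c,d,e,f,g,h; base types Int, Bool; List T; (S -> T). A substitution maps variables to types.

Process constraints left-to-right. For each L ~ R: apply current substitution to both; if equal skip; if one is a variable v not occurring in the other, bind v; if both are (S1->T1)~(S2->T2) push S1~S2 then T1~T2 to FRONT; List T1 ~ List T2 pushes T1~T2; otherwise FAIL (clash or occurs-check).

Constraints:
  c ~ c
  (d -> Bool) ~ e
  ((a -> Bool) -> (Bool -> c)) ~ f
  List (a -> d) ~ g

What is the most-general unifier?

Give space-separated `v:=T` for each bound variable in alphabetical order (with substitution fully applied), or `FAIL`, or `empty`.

step 1: unify c ~ c  [subst: {-} | 3 pending]
  -> identical, skip
step 2: unify (d -> Bool) ~ e  [subst: {-} | 2 pending]
  bind e := (d -> Bool)
step 3: unify ((a -> Bool) -> (Bool -> c)) ~ f  [subst: {e:=(d -> Bool)} | 1 pending]
  bind f := ((a -> Bool) -> (Bool -> c))
step 4: unify List (a -> d) ~ g  [subst: {e:=(d -> Bool), f:=((a -> Bool) -> (Bool -> c))} | 0 pending]
  bind g := List (a -> d)

Answer: e:=(d -> Bool) f:=((a -> Bool) -> (Bool -> c)) g:=List (a -> d)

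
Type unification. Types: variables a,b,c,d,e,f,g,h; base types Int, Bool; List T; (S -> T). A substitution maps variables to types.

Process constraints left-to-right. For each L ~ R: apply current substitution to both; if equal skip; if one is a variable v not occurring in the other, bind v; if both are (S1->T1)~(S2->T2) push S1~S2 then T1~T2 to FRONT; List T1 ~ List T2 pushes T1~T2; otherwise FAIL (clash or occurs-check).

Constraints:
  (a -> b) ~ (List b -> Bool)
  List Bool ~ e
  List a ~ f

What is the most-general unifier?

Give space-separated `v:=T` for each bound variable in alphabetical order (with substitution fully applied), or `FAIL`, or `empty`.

step 1: unify (a -> b) ~ (List b -> Bool)  [subst: {-} | 2 pending]
  -> decompose arrow: push a~List b, b~Bool
step 2: unify a ~ List b  [subst: {-} | 3 pending]
  bind a := List b
step 3: unify b ~ Bool  [subst: {a:=List b} | 2 pending]
  bind b := Bool
step 4: unify List Bool ~ e  [subst: {a:=List b, b:=Bool} | 1 pending]
  bind e := List Bool
step 5: unify List List Bool ~ f  [subst: {a:=List b, b:=Bool, e:=List Bool} | 0 pending]
  bind f := List List Bool

Answer: a:=List Bool b:=Bool e:=List Bool f:=List List Bool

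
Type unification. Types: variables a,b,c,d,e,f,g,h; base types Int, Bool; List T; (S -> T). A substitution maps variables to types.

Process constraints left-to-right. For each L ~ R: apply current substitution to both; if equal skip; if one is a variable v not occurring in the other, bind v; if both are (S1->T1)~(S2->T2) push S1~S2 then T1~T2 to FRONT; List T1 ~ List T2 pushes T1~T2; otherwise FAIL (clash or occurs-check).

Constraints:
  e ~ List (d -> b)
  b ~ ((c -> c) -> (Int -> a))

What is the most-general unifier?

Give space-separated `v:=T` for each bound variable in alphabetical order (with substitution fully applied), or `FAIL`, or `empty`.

Answer: b:=((c -> c) -> (Int -> a)) e:=List (d -> ((c -> c) -> (Int -> a)))

Derivation:
step 1: unify e ~ List (d -> b)  [subst: {-} | 1 pending]
  bind e := List (d -> b)
step 2: unify b ~ ((c -> c) -> (Int -> a))  [subst: {e:=List (d -> b)} | 0 pending]
  bind b := ((c -> c) -> (Int -> a))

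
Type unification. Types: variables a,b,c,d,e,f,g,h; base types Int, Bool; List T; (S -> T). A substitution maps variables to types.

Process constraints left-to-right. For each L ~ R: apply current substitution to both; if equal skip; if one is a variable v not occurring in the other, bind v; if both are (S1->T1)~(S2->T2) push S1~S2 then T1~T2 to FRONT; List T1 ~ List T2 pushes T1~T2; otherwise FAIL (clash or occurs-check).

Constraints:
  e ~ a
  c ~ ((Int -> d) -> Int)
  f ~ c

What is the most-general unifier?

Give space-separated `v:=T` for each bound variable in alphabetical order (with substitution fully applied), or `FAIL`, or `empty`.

step 1: unify e ~ a  [subst: {-} | 2 pending]
  bind e := a
step 2: unify c ~ ((Int -> d) -> Int)  [subst: {e:=a} | 1 pending]
  bind c := ((Int -> d) -> Int)
step 3: unify f ~ ((Int -> d) -> Int)  [subst: {e:=a, c:=((Int -> d) -> Int)} | 0 pending]
  bind f := ((Int -> d) -> Int)

Answer: c:=((Int -> d) -> Int) e:=a f:=((Int -> d) -> Int)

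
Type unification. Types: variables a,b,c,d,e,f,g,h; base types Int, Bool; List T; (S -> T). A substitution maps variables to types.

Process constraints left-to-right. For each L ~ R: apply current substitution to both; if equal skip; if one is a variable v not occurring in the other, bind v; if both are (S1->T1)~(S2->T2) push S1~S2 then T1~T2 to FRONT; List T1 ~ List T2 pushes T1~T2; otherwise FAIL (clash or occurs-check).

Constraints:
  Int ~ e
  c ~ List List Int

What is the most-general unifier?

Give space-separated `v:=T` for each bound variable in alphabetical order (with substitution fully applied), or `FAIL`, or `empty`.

Answer: c:=List List Int e:=Int

Derivation:
step 1: unify Int ~ e  [subst: {-} | 1 pending]
  bind e := Int
step 2: unify c ~ List List Int  [subst: {e:=Int} | 0 pending]
  bind c := List List Int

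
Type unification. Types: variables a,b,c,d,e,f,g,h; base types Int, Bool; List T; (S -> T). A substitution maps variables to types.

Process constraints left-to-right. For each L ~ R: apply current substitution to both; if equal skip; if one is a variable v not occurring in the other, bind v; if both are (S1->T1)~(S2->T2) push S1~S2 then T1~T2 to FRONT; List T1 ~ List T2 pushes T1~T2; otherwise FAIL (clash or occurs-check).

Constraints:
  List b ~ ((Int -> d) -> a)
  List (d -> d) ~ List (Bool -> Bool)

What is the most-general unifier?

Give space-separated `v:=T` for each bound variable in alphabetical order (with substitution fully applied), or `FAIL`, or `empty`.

step 1: unify List b ~ ((Int -> d) -> a)  [subst: {-} | 1 pending]
  clash: List b vs ((Int -> d) -> a)

Answer: FAIL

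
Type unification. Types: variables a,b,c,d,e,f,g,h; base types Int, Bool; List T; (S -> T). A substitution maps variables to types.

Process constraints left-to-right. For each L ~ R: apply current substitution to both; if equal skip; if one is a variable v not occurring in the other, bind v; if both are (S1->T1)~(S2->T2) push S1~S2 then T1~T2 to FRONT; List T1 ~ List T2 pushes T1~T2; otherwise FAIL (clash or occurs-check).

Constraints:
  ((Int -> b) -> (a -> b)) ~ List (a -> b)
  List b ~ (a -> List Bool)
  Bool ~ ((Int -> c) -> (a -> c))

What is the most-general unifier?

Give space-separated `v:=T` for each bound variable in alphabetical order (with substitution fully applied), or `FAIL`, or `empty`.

Answer: FAIL

Derivation:
step 1: unify ((Int -> b) -> (a -> b)) ~ List (a -> b)  [subst: {-} | 2 pending]
  clash: ((Int -> b) -> (a -> b)) vs List (a -> b)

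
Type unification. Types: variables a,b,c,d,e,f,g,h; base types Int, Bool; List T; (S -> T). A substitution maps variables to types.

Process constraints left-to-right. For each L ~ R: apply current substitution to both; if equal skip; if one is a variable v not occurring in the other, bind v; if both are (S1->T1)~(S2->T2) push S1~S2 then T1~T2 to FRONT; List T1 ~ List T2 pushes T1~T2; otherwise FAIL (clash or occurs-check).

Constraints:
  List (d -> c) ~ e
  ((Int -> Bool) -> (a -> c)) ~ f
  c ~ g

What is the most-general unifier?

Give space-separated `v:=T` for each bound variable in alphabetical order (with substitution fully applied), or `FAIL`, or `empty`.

Answer: c:=g e:=List (d -> g) f:=((Int -> Bool) -> (a -> g))

Derivation:
step 1: unify List (d -> c) ~ e  [subst: {-} | 2 pending]
  bind e := List (d -> c)
step 2: unify ((Int -> Bool) -> (a -> c)) ~ f  [subst: {e:=List (d -> c)} | 1 pending]
  bind f := ((Int -> Bool) -> (a -> c))
step 3: unify c ~ g  [subst: {e:=List (d -> c), f:=((Int -> Bool) -> (a -> c))} | 0 pending]
  bind c := g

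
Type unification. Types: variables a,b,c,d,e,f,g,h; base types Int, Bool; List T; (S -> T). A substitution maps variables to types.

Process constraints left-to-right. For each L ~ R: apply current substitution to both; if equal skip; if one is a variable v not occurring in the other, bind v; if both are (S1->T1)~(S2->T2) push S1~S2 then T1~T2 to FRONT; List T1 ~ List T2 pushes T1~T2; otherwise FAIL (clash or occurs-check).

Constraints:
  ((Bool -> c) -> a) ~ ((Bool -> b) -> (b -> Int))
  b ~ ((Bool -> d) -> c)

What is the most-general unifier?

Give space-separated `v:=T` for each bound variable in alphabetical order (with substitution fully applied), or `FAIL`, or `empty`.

Answer: FAIL

Derivation:
step 1: unify ((Bool -> c) -> a) ~ ((Bool -> b) -> (b -> Int))  [subst: {-} | 1 pending]
  -> decompose arrow: push (Bool -> c)~(Bool -> b), a~(b -> Int)
step 2: unify (Bool -> c) ~ (Bool -> b)  [subst: {-} | 2 pending]
  -> decompose arrow: push Bool~Bool, c~b
step 3: unify Bool ~ Bool  [subst: {-} | 3 pending]
  -> identical, skip
step 4: unify c ~ b  [subst: {-} | 2 pending]
  bind c := b
step 5: unify a ~ (b -> Int)  [subst: {c:=b} | 1 pending]
  bind a := (b -> Int)
step 6: unify b ~ ((Bool -> d) -> b)  [subst: {c:=b, a:=(b -> Int)} | 0 pending]
  occurs-check fail: b in ((Bool -> d) -> b)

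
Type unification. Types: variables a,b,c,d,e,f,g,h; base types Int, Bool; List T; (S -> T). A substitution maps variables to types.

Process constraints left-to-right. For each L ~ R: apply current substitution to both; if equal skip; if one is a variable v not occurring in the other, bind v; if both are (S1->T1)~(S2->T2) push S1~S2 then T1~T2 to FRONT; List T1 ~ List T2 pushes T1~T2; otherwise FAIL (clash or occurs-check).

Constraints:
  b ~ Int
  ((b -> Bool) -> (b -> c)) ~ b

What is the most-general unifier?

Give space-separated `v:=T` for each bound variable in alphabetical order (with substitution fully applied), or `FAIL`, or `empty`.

Answer: FAIL

Derivation:
step 1: unify b ~ Int  [subst: {-} | 1 pending]
  bind b := Int
step 2: unify ((Int -> Bool) -> (Int -> c)) ~ Int  [subst: {b:=Int} | 0 pending]
  clash: ((Int -> Bool) -> (Int -> c)) vs Int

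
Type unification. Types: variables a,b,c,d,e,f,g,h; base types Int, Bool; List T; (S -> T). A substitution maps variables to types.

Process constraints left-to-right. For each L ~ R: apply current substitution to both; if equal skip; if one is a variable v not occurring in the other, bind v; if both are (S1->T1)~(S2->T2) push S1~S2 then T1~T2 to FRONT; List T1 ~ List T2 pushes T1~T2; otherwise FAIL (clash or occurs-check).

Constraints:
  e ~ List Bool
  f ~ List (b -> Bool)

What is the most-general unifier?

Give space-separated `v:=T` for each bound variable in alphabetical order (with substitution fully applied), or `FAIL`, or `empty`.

step 1: unify e ~ List Bool  [subst: {-} | 1 pending]
  bind e := List Bool
step 2: unify f ~ List (b -> Bool)  [subst: {e:=List Bool} | 0 pending]
  bind f := List (b -> Bool)

Answer: e:=List Bool f:=List (b -> Bool)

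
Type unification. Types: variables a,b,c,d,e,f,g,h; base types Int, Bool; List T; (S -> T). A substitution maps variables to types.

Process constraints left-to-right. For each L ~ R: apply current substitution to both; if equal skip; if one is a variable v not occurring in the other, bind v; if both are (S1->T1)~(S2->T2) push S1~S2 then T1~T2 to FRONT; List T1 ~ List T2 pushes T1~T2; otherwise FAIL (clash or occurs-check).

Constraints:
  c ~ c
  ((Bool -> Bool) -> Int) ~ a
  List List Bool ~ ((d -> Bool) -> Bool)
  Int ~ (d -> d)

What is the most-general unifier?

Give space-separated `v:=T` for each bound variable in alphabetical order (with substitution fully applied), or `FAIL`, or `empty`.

step 1: unify c ~ c  [subst: {-} | 3 pending]
  -> identical, skip
step 2: unify ((Bool -> Bool) -> Int) ~ a  [subst: {-} | 2 pending]
  bind a := ((Bool -> Bool) -> Int)
step 3: unify List List Bool ~ ((d -> Bool) -> Bool)  [subst: {a:=((Bool -> Bool) -> Int)} | 1 pending]
  clash: List List Bool vs ((d -> Bool) -> Bool)

Answer: FAIL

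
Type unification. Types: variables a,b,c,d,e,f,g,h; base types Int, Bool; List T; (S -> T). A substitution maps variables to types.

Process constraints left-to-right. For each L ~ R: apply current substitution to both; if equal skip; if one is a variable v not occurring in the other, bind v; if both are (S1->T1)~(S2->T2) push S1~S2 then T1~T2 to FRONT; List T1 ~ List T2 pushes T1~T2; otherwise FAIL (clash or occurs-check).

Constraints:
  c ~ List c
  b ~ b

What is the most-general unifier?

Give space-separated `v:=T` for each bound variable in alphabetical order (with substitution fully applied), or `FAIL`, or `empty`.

Answer: FAIL

Derivation:
step 1: unify c ~ List c  [subst: {-} | 1 pending]
  occurs-check fail: c in List c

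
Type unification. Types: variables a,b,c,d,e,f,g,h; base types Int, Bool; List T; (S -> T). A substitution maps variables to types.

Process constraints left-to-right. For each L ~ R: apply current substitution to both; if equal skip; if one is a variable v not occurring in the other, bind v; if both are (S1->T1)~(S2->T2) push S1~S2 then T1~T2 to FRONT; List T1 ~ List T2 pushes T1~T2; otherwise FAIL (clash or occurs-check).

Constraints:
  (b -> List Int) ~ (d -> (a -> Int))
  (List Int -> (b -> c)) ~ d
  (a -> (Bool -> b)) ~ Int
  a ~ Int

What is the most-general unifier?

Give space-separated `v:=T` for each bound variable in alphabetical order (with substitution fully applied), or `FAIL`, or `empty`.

step 1: unify (b -> List Int) ~ (d -> (a -> Int))  [subst: {-} | 3 pending]
  -> decompose arrow: push b~d, List Int~(a -> Int)
step 2: unify b ~ d  [subst: {-} | 4 pending]
  bind b := d
step 3: unify List Int ~ (a -> Int)  [subst: {b:=d} | 3 pending]
  clash: List Int vs (a -> Int)

Answer: FAIL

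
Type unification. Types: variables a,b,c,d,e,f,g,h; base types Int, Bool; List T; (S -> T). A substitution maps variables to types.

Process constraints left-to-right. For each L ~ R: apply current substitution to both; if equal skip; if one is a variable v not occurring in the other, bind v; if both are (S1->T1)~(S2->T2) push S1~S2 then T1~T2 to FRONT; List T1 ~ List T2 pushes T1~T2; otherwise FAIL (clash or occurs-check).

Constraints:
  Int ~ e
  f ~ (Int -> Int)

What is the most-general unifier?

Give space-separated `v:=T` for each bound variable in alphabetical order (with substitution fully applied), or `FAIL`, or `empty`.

Answer: e:=Int f:=(Int -> Int)

Derivation:
step 1: unify Int ~ e  [subst: {-} | 1 pending]
  bind e := Int
step 2: unify f ~ (Int -> Int)  [subst: {e:=Int} | 0 pending]
  bind f := (Int -> Int)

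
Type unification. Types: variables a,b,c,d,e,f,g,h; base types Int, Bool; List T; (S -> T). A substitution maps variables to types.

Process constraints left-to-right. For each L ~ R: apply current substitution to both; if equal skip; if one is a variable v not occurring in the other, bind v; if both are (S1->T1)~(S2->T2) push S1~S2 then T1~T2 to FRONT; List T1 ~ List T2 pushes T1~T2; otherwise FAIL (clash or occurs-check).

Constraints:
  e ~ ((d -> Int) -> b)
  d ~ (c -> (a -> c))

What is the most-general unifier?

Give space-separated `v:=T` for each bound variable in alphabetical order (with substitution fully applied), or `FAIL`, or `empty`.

step 1: unify e ~ ((d -> Int) -> b)  [subst: {-} | 1 pending]
  bind e := ((d -> Int) -> b)
step 2: unify d ~ (c -> (a -> c))  [subst: {e:=((d -> Int) -> b)} | 0 pending]
  bind d := (c -> (a -> c))

Answer: d:=(c -> (a -> c)) e:=(((c -> (a -> c)) -> Int) -> b)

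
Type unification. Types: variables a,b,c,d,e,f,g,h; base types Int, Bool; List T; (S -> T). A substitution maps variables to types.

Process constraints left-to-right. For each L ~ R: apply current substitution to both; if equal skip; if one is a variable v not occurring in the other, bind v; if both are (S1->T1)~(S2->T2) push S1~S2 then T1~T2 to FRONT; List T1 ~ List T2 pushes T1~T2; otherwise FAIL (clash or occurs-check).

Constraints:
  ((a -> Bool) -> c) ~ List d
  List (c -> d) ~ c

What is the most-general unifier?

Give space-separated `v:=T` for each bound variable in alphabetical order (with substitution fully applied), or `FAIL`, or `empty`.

step 1: unify ((a -> Bool) -> c) ~ List d  [subst: {-} | 1 pending]
  clash: ((a -> Bool) -> c) vs List d

Answer: FAIL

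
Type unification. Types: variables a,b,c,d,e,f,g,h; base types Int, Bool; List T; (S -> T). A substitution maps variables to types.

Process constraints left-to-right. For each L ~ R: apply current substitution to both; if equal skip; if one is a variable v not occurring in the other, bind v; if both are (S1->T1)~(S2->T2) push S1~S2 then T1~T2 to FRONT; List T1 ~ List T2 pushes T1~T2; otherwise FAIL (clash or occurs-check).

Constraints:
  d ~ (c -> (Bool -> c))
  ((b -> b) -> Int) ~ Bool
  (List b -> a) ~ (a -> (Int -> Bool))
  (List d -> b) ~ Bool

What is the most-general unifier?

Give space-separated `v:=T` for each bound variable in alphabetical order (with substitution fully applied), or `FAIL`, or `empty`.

Answer: FAIL

Derivation:
step 1: unify d ~ (c -> (Bool -> c))  [subst: {-} | 3 pending]
  bind d := (c -> (Bool -> c))
step 2: unify ((b -> b) -> Int) ~ Bool  [subst: {d:=(c -> (Bool -> c))} | 2 pending]
  clash: ((b -> b) -> Int) vs Bool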